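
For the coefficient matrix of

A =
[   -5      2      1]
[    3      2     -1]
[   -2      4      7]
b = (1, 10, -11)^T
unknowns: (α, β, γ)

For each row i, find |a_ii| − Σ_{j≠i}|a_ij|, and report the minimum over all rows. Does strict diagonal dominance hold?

-2

row 1: |-5| − (2+1) = 2
row 2: |2| − (3+1) = -2
row 3: |7| − (2+4) = 1
minimum over rows = -2 → not strictly diagonally dominant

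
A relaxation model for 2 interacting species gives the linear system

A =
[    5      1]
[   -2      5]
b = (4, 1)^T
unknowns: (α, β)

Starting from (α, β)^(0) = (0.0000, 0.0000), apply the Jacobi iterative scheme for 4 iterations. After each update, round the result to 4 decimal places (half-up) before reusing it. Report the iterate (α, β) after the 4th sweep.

(0.6992, 0.4784)

Iteration 1:
  α = (4 - (1)·0.0000) / (5) = 0.8000
  β = (1 - (-2)·0.0000) / (5) = 0.2000
Iteration 2:
  α = (4 - (1)·0.2000) / (5) = 0.7600
  β = (1 - (-2)·0.8000) / (5) = 0.5200
Iteration 3:
  α = (4 - (1)·0.5200) / (5) = 0.6960
  β = (1 - (-2)·0.7600) / (5) = 0.5040
Iteration 4:
  α = (4 - (1)·0.5040) / (5) = 0.6992
  β = (1 - (-2)·0.6960) / (5) = 0.4784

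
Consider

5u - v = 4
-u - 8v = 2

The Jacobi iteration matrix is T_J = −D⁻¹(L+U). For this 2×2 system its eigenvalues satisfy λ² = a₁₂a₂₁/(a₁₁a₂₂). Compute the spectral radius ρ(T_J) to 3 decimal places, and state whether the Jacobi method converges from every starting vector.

0.158

a₁₂a₂₁/(a₁₁a₂₂) = (-1)·(-1) / ((5)·(-8)) = -0.025000
ρ = √|-0.025000| = √0.025000 = 0.158
ρ < 1, so Jacobi converges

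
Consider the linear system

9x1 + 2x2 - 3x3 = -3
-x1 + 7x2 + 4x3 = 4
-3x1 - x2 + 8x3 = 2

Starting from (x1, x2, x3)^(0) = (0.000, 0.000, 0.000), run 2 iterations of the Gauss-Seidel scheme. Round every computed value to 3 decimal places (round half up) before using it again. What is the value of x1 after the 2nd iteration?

Iteration 1:
  x1 = (-3 - (2)·0.000 - (-3)·0.000) / (9) = -0.333
  x2 = (4 - (-1)·-0.333 - (4)·0.000) / (7) = 0.524
  x3 = (2 - (-3)·-0.333 - (-1)·0.524) / (8) = 0.191
Iteration 2:
  x1 = (-3 - (2)·0.524 - (-3)·0.191) / (9) = -0.386
  x2 = (4 - (-1)·-0.386 - (4)·0.191) / (7) = 0.407
  x3 = (2 - (-3)·-0.386 - (-1)·0.407) / (8) = 0.156

-0.386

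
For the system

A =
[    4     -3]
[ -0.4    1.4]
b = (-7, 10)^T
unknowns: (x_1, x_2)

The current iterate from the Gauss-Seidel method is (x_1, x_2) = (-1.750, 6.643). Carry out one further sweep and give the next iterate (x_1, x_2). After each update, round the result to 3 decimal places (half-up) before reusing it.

(3.232, 8.066)

One sweep:
  x_1 = (-7 - (-3)·6.643) / (4) = 3.232
  x_2 = (10 - (-0.4)·3.232) / (1.4) = 8.066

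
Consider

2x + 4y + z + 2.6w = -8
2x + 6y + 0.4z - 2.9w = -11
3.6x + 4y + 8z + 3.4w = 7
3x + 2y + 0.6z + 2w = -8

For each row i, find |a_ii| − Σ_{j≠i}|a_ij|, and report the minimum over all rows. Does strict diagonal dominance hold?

-5.6

row 1: |2| − (4+1+2.6) = -5.6
row 2: |6| − (2+0.4+2.9) = 0.7
row 3: |8| − (3.6+4+3.4) = -3
row 4: |2| − (3+2+0.6) = -3.6
minimum over rows = -5.6 → not strictly diagonally dominant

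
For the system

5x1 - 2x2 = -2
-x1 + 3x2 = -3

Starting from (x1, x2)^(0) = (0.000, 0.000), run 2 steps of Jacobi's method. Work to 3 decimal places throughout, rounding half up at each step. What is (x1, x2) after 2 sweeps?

Iteration 1:
  x1 = (-2 - (-2)·0.000) / (5) = -0.400
  x2 = (-3 - (-1)·0.000) / (3) = -1.000
Iteration 2:
  x1 = (-2 - (-2)·-1.000) / (5) = -0.800
  x2 = (-3 - (-1)·-0.400) / (3) = -1.133

(-0.800, -1.133)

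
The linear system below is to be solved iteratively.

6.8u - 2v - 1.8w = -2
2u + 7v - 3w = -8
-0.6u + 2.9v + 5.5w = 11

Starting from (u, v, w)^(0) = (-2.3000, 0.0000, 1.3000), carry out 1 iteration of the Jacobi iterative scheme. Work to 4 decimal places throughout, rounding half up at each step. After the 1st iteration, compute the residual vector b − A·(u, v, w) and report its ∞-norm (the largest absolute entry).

Iteration 1:
  u = (-2 - (-2)·0.0000 - (-1.8)·1.3000) / (6.8) = 0.0500
  v = (-8 - (2)·-2.3000 - (-3)·1.3000) / (7) = 0.0714
  w = (11 - (-0.6)·-2.3000 - (2.9)·0.0000) / (5.5) = 1.7491
Residual b − A·x = (0.9512, -3.3525, 1.2029); ∞-norm = 3.3525

3.3525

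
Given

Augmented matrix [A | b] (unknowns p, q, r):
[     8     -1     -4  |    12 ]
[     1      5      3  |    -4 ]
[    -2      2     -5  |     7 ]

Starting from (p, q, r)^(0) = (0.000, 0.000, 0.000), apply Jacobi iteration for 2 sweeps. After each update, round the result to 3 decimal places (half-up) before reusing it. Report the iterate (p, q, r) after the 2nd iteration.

Iteration 1:
  p = (12 - (-1)·0.000 - (-4)·0.000) / (8) = 1.500
  q = (-4 - (1)·0.000 - (3)·0.000) / (5) = -0.800
  r = (7 - (-2)·0.000 - (2)·0.000) / (-5) = -1.400
Iteration 2:
  p = (12 - (-1)·-0.800 - (-4)·-1.400) / (8) = 0.700
  q = (-4 - (1)·1.500 - (3)·-1.400) / (5) = -0.260
  r = (7 - (-2)·1.500 - (2)·-0.800) / (-5) = -2.320

(0.700, -0.260, -2.320)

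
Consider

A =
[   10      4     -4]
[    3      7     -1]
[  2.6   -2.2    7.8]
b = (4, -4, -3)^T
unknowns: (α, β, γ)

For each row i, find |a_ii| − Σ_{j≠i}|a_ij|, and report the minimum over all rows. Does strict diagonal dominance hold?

row 1: |10| − (4+4) = 2
row 2: |7| − (3+1) = 3
row 3: |7.8| − (2.6+2.2) = 3
minimum over rows = 2 → strictly diagonally dominant (convergence guaranteed)

2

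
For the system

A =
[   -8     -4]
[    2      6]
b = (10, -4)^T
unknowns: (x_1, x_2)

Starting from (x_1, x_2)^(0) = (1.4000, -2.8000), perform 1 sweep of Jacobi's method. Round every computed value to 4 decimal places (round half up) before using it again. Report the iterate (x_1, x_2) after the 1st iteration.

(0.1500, -1.1333)

Iteration 1:
  x_1 = (10 - (-4)·-2.8000) / (-8) = 0.1500
  x_2 = (-4 - (2)·1.4000) / (6) = -1.1333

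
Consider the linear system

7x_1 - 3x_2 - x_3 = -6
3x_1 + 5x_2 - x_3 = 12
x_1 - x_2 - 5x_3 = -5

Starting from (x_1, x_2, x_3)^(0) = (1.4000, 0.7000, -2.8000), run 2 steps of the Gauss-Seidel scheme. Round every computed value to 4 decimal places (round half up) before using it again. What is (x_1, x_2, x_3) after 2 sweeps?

(0.2241, 2.3307, 0.5787)

Iteration 1:
  x_1 = (-6 - (-3)·0.7000 - (-1)·-2.8000) / (7) = -0.9571
  x_2 = (12 - (3)·-0.9571 - (-1)·-2.8000) / (5) = 2.4143
  x_3 = (-5 - (1)·-0.9571 - (-1)·2.4143) / (-5) = 0.3257
Iteration 2:
  x_1 = (-6 - (-3)·2.4143 - (-1)·0.3257) / (7) = 0.2241
  x_2 = (12 - (3)·0.2241 - (-1)·0.3257) / (5) = 2.3307
  x_3 = (-5 - (1)·0.2241 - (-1)·2.3307) / (-5) = 0.5787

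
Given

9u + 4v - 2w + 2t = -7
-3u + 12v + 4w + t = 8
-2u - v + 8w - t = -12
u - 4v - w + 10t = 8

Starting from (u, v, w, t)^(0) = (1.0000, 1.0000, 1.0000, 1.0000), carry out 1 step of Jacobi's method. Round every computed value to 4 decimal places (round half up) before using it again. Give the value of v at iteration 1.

Iteration 1:
  u = (-7 - (4)·1.0000 - (-2)·1.0000 - (2)·1.0000) / (9) = -1.2222
  v = (8 - (-3)·1.0000 - (4)·1.0000 - (1)·1.0000) / (12) = 0.5000
  w = (-12 - (-2)·1.0000 - (-1)·1.0000 - (-1)·1.0000) / (8) = -1.0000
  t = (8 - (1)·1.0000 - (-4)·1.0000 - (-1)·1.0000) / (10) = 1.2000

0.5000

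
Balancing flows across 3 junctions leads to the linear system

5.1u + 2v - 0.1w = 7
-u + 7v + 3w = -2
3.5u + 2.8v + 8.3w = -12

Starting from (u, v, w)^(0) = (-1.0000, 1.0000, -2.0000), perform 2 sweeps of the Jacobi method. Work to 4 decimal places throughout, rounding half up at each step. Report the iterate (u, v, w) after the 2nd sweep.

(1.1778, 0.4322, -1.9873)

Iteration 1:
  u = (7 - (2)·1.0000 - (-0.1)·-2.0000) / (5.1) = 0.9412
  v = (-2 - (-1)·-1.0000 - (3)·-2.0000) / (7) = 0.4286
  w = (-12 - (3.5)·-1.0000 - (2.8)·1.0000) / (8.3) = -1.3614
Iteration 2:
  u = (7 - (2)·0.4286 - (-0.1)·-1.3614) / (5.1) = 1.1778
  v = (-2 - (-1)·0.9412 - (3)·-1.3614) / (7) = 0.4322
  w = (-12 - (3.5)·0.9412 - (2.8)·0.4286) / (8.3) = -1.9873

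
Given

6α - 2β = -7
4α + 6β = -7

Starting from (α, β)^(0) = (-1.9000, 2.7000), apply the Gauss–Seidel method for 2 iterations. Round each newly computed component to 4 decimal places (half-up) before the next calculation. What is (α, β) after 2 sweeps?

Iteration 1:
  α = (-7 - (-2)·2.7000) / (6) = -0.2667
  β = (-7 - (4)·-0.2667) / (6) = -0.9889
Iteration 2:
  α = (-7 - (-2)·-0.9889) / (6) = -1.4963
  β = (-7 - (4)·-1.4963) / (6) = -0.1691

(-1.4963, -0.1691)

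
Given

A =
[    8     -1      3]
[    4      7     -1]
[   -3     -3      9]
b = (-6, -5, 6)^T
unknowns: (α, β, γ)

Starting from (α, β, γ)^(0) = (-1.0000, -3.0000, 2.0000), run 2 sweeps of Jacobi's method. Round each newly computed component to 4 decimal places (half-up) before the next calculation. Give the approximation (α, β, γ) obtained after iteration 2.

Iteration 1:
  α = (-6 - (-1)·-3.0000 - (3)·2.0000) / (8) = -1.8750
  β = (-5 - (4)·-1.0000 - (-1)·2.0000) / (7) = 0.1429
  γ = (6 - (-3)·-1.0000 - (-3)·-3.0000) / (9) = -0.6667
Iteration 2:
  α = (-6 - (-1)·0.1429 - (3)·-0.6667) / (8) = -0.4821
  β = (-5 - (4)·-1.8750 - (-1)·-0.6667) / (7) = 0.2619
  γ = (6 - (-3)·-1.8750 - (-3)·0.1429) / (9) = 0.0893

(-0.4821, 0.2619, 0.0893)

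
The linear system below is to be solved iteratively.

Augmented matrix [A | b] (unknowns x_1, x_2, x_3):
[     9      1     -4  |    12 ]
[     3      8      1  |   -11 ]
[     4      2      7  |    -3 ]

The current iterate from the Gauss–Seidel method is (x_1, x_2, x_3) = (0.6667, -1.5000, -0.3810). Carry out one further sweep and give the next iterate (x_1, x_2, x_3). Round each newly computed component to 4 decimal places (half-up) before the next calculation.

(1.3307, -1.8264, -0.6671)

One sweep:
  x_1 = (12 - (1)·-1.5000 - (-4)·-0.3810) / (9) = 1.3307
  x_2 = (-11 - (3)·1.3307 - (1)·-0.3810) / (8) = -1.8264
  x_3 = (-3 - (4)·1.3307 - (2)·-1.8264) / (7) = -0.6671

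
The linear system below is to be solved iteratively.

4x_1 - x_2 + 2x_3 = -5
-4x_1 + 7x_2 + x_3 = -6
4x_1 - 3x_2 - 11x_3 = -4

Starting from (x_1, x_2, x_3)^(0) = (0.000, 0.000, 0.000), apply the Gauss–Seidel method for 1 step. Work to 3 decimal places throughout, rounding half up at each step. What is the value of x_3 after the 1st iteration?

Iteration 1:
  x_1 = (-5 - (-1)·0.000 - (2)·0.000) / (4) = -1.250
  x_2 = (-6 - (-4)·-1.250 - (1)·0.000) / (7) = -1.571
  x_3 = (-4 - (4)·-1.250 - (-3)·-1.571) / (-11) = 0.338

0.338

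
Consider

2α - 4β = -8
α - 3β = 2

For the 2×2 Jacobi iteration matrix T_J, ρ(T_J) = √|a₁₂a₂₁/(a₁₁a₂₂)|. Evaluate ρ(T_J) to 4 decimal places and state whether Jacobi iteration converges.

0.8165

a₁₂a₂₁/(a₁₁a₂₂) = (-4)·(1) / ((2)·(-3)) = 0.666667
ρ = √|0.666667| = √0.666667 = 0.8165
ρ < 1, so Jacobi converges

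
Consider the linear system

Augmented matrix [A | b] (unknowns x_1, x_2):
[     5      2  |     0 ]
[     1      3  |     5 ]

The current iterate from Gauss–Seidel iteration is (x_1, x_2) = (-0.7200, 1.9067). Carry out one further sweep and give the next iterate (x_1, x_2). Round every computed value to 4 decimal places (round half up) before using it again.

(-0.7627, 1.9209)

One sweep:
  x_1 = (0 - (2)·1.9067) / (5) = -0.7627
  x_2 = (5 - (1)·-0.7627) / (3) = 1.9209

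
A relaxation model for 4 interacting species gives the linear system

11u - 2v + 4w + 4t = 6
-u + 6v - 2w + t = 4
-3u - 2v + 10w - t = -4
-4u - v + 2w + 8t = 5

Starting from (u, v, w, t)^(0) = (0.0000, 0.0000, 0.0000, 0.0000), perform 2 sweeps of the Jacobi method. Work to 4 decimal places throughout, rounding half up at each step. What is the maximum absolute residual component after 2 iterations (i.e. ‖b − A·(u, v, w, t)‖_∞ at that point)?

Iteration 1:
  u = (6 - (-2)·0.0000 - (4)·0.0000 - (4)·0.0000) / (11) = 0.5455
  v = (4 - (-1)·0.0000 - (-2)·0.0000 - (1)·0.0000) / (6) = 0.6667
  w = (-4 - (-3)·0.0000 - (-2)·0.0000 - (-1)·0.0000) / (10) = -0.4000
  t = (5 - (-4)·0.0000 - (-1)·0.0000 - (2)·0.0000) / (8) = 0.6250
Iteration 2:
  u = (6 - (-2)·0.6667 - (4)·-0.4000 - (4)·0.6250) / (11) = 0.5849
  v = (4 - (-1)·0.5455 - (-2)·-0.4000 - (1)·0.6250) / (6) = 0.5201
  w = (-4 - (-3)·0.5455 - (-2)·0.6667 - (-1)·0.6250) / (10) = -0.0405
  t = (5 - (-4)·0.5455 - (-1)·0.6667 - (2)·-0.4000) / (8) = 1.0811
Residual b − A·x = (-3.5561, 0.3022, 0.2810, -0.7081); ∞-norm = 3.5561

3.5561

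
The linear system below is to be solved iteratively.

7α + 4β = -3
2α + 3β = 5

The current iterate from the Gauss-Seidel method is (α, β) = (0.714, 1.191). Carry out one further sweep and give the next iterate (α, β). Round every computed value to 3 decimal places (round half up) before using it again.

One sweep:
  α = (-3 - (4)·1.191) / (7) = -1.109
  β = (5 - (2)·-1.109) / (3) = 2.406

(-1.109, 2.406)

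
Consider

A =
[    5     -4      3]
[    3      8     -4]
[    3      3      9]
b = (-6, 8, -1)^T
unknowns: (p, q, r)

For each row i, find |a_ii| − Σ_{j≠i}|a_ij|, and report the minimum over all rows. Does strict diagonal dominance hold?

row 1: |5| − (4+3) = -2
row 2: |8| − (3+4) = 1
row 3: |9| − (3+3) = 3
minimum over rows = -2 → not strictly diagonally dominant

-2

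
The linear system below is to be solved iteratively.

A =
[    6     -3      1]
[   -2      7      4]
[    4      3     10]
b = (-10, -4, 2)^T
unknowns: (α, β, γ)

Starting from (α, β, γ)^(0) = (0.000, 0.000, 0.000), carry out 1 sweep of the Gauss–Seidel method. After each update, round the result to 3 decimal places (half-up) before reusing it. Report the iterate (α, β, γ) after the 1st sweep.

(-1.667, -1.048, 1.181)

Iteration 1:
  α = (-10 - (-3)·0.000 - (1)·0.000) / (6) = -1.667
  β = (-4 - (-2)·-1.667 - (4)·0.000) / (7) = -1.048
  γ = (2 - (4)·-1.667 - (3)·-1.048) / (10) = 1.181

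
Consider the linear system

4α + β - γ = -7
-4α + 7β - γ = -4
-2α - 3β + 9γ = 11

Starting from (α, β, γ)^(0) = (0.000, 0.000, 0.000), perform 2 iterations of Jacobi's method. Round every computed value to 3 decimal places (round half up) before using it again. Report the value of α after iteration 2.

Iteration 1:
  α = (-7 - (1)·0.000 - (-1)·0.000) / (4) = -1.750
  β = (-4 - (-4)·0.000 - (-1)·0.000) / (7) = -0.571
  γ = (11 - (-2)·0.000 - (-3)·0.000) / (9) = 1.222
Iteration 2:
  α = (-7 - (1)·-0.571 - (-1)·1.222) / (4) = -1.302
  β = (-4 - (-4)·-1.750 - (-1)·1.222) / (7) = -1.397
  γ = (11 - (-2)·-1.750 - (-3)·-0.571) / (9) = 0.643

-1.302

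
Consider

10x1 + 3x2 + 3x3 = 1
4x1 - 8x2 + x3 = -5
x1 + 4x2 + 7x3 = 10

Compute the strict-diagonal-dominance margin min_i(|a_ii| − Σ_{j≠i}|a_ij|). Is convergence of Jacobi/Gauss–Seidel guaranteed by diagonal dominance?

2

row 1: |10| − (3+3) = 4
row 2: |-8| − (4+1) = 3
row 3: |7| − (1+4) = 2
minimum over rows = 2 → strictly diagonally dominant (convergence guaranteed)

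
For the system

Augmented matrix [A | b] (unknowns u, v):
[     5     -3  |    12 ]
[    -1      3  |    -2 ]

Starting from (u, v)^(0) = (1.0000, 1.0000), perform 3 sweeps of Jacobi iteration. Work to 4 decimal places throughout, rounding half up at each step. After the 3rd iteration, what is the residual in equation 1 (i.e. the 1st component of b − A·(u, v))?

-0.7999

Iteration 1:
  u = (12 - (-3)·1.0000) / (5) = 3.0000
  v = (-2 - (-1)·1.0000) / (3) = -0.3333
Iteration 2:
  u = (12 - (-3)·-0.3333) / (5) = 2.2000
  v = (-2 - (-1)·3.0000) / (3) = 0.3333
Iteration 3:
  u = (12 - (-3)·0.3333) / (5) = 2.6000
  v = (-2 - (-1)·2.2000) / (3) = 0.0667
Residual b − A·x = (-0.7999, 0.3999)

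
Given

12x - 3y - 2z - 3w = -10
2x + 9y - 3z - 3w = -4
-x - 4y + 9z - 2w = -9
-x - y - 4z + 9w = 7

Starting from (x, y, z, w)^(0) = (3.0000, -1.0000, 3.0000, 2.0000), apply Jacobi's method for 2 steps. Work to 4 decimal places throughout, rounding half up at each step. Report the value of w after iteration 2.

Iteration 1:
  x = (-10 - (-3)·-1.0000 - (-2)·3.0000 - (-3)·2.0000) / (12) = -0.0833
  y = (-4 - (2)·3.0000 - (-3)·3.0000 - (-3)·2.0000) / (9) = 0.5556
  z = (-9 - (-1)·3.0000 - (-4)·-1.0000 - (-2)·2.0000) / (9) = -0.6667
  w = (7 - (-1)·3.0000 - (-1)·-1.0000 - (-4)·3.0000) / (9) = 2.3333
Iteration 2:
  x = (-10 - (-3)·0.5556 - (-2)·-0.6667 - (-3)·2.3333) / (12) = -0.2222
  y = (-4 - (2)·-0.0833 - (-3)·-0.6667 - (-3)·2.3333) / (9) = 0.1296
  z = (-9 - (-1)·-0.0833 - (-4)·0.5556 - (-2)·2.3333) / (9) = -0.2438
  w = (7 - (-1)·-0.0833 - (-1)·0.5556 - (-4)·-0.6667) / (9) = 0.5339

0.5339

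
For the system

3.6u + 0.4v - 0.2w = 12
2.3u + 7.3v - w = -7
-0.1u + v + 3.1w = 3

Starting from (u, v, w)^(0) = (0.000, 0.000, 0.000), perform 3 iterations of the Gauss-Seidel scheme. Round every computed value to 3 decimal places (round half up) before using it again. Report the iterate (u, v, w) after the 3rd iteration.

Iteration 1:
  u = (12 - (0.4)·0.000 - (-0.2)·0.000) / (3.6) = 3.333
  v = (-7 - (2.3)·3.333 - (-1)·0.000) / (7.3) = -2.009
  w = (3 - (-0.1)·3.333 - (1)·-2.009) / (3.1) = 1.723
Iteration 2:
  u = (12 - (0.4)·-2.009 - (-0.2)·1.723) / (3.6) = 3.652
  v = (-7 - (2.3)·3.652 - (-1)·1.723) / (7.3) = -1.874
  w = (3 - (-0.1)·3.652 - (1)·-1.874) / (3.1) = 1.690
Iteration 3:
  u = (12 - (0.4)·-1.874 - (-0.2)·1.690) / (3.6) = 3.635
  v = (-7 - (2.3)·3.635 - (-1)·1.690) / (7.3) = -1.873
  w = (3 - (-0.1)·3.635 - (1)·-1.873) / (3.1) = 1.689

(3.635, -1.873, 1.689)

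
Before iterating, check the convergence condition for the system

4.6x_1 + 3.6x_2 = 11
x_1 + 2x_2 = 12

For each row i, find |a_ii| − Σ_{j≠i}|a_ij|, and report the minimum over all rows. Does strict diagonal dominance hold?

row 1: |4.6| − (3.6) = 1
row 2: |2| − (1) = 1
minimum over rows = 1 → strictly diagonally dominant (convergence guaranteed)

1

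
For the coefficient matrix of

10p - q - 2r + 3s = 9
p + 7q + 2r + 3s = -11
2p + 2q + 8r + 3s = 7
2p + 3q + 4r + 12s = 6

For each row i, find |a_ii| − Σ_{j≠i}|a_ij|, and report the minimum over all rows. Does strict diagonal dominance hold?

1

row 1: |10| − (1+2+3) = 4
row 2: |7| − (1+2+3) = 1
row 3: |8| − (2+2+3) = 1
row 4: |12| − (2+3+4) = 3
minimum over rows = 1 → strictly diagonally dominant (convergence guaranteed)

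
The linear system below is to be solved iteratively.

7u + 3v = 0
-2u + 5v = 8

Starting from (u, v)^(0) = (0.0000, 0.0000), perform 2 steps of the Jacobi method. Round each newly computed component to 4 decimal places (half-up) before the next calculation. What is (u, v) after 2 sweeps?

(-0.6857, 1.6000)

Iteration 1:
  u = (0 - (3)·0.0000) / (7) = 0.0000
  v = (8 - (-2)·0.0000) / (5) = 1.6000
Iteration 2:
  u = (0 - (3)·1.6000) / (7) = -0.6857
  v = (8 - (-2)·0.0000) / (5) = 1.6000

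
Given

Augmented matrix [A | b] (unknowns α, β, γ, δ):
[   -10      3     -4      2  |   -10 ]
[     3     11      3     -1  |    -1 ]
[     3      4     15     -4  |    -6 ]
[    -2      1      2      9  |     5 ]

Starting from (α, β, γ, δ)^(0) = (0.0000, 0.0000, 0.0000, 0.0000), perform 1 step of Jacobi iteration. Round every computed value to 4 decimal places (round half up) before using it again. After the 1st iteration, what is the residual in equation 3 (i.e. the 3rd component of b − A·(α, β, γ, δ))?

-0.4140

Iteration 1:
  α = (-10 - (3)·0.0000 - (-4)·0.0000 - (2)·0.0000) / (-10) = 1.0000
  β = (-1 - (3)·0.0000 - (3)·0.0000 - (-1)·0.0000) / (11) = -0.0909
  γ = (-6 - (3)·0.0000 - (4)·0.0000 - (-4)·0.0000) / (15) = -0.4000
  δ = (5 - (-2)·0.0000 - (1)·0.0000 - (2)·0.0000) / (9) = 0.5556
Residual b − A·x = (-2.4385, -1.2445, -0.4140, 2.8905)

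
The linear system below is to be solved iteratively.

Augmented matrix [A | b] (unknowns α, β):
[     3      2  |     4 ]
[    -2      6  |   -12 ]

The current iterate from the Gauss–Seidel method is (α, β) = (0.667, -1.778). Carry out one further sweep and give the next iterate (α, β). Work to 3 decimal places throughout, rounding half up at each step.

One sweep:
  α = (4 - (2)·-1.778) / (3) = 2.519
  β = (-12 - (-2)·2.519) / (6) = -1.160

(2.519, -1.160)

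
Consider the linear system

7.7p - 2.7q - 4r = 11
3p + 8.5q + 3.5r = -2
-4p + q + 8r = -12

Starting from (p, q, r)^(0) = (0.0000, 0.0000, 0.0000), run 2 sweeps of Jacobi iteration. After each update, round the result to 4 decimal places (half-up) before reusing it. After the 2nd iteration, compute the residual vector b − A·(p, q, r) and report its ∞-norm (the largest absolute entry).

Iteration 1:
  p = (11 - (-2.7)·0.0000 - (-4)·0.0000) / (7.7) = 1.4286
  q = (-2 - (3)·0.0000 - (3.5)·0.0000) / (8.5) = -0.2353
  r = (-12 - (-4)·0.0000 - (1)·0.0000) / (8) = -1.5000
Iteration 2:
  p = (11 - (-2.7)·-0.2353 - (-4)·-1.5000) / (7.7) = 0.5668
  q = (-2 - (3)·1.4286 - (3.5)·-1.5000) / (8.5) = -0.1219
  r = (-12 - (-4)·1.4286 - (1)·-0.2353) / (8) = -0.7563
Residual b − A·x = (3.2813, -0.0172, -3.5605); ∞-norm = 3.5605

3.5605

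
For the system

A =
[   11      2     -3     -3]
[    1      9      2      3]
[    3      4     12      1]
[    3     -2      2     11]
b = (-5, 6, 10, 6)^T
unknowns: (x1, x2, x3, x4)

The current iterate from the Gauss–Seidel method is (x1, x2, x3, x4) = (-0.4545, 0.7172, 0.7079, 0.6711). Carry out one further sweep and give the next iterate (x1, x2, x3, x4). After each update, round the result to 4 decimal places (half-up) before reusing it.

(-0.2089, 0.3089, 0.7267, 0.5265)

One sweep:
  x1 = (-5 - (2)·0.7172 - (-3)·0.7079 - (-3)·0.6711) / (11) = -0.2089
  x2 = (6 - (1)·-0.2089 - (2)·0.7079 - (3)·0.6711) / (9) = 0.3089
  x3 = (10 - (3)·-0.2089 - (4)·0.3089 - (1)·0.6711) / (12) = 0.7267
  x4 = (6 - (3)·-0.2089 - (-2)·0.3089 - (2)·0.7267) / (11) = 0.5265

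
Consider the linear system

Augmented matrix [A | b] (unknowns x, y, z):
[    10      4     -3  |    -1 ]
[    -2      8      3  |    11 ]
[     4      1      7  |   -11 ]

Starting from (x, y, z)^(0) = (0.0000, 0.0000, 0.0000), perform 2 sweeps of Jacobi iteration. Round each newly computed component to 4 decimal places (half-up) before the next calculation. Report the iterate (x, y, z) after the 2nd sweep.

(-1.1214, 1.9393, -1.7107)

Iteration 1:
  x = (-1 - (4)·0.0000 - (-3)·0.0000) / (10) = -0.1000
  y = (11 - (-2)·0.0000 - (3)·0.0000) / (8) = 1.3750
  z = (-11 - (4)·0.0000 - (1)·0.0000) / (7) = -1.5714
Iteration 2:
  x = (-1 - (4)·1.3750 - (-3)·-1.5714) / (10) = -1.1214
  y = (11 - (-2)·-0.1000 - (3)·-1.5714) / (8) = 1.9393
  z = (-11 - (4)·-0.1000 - (1)·1.3750) / (7) = -1.7107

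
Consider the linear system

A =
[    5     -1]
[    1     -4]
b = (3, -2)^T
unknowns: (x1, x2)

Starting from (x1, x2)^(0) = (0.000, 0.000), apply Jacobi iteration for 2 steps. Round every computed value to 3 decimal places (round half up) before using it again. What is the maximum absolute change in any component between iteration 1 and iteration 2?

0.150

Iteration 1:
  x1 = (3 - (-1)·0.000) / (5) = 0.600
  x2 = (-2 - (1)·0.000) / (-4) = 0.500
Iteration 2:
  x1 = (3 - (-1)·0.500) / (5) = 0.700
  x2 = (-2 - (1)·0.600) / (-4) = 0.650
Change: (0.100, 0.150) → max |·| = 0.150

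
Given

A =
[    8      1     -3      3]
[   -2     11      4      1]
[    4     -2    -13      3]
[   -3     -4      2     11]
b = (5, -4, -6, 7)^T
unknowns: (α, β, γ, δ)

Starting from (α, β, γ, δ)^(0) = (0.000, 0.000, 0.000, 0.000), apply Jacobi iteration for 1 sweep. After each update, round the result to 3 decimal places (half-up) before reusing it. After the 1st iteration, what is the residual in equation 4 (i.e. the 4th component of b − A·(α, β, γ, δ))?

Iteration 1:
  α = (5 - (1)·0.000 - (-3)·0.000 - (3)·0.000) / (8) = 0.625
  β = (-4 - (-2)·0.000 - (4)·0.000 - (1)·0.000) / (11) = -0.364
  γ = (-6 - (4)·0.000 - (-2)·0.000 - (3)·0.000) / (-13) = 0.462
  δ = (7 - (-3)·0.000 - (-4)·0.000 - (2)·0.000) / (11) = 0.636
Residual b − A·x = (-0.158, -1.230, -5.130, -0.501)

-0.501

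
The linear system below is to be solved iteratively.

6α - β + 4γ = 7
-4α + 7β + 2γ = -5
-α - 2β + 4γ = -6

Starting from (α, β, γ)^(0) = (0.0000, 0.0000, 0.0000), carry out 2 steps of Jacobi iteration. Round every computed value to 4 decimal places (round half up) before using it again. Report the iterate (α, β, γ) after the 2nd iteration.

Iteration 1:
  α = (7 - (-1)·0.0000 - (4)·0.0000) / (6) = 1.1667
  β = (-5 - (-4)·0.0000 - (2)·0.0000) / (7) = -0.7143
  γ = (-6 - (-1)·0.0000 - (-2)·0.0000) / (4) = -1.5000
Iteration 2:
  α = (7 - (-1)·-0.7143 - (4)·-1.5000) / (6) = 2.0476
  β = (-5 - (-4)·1.1667 - (2)·-1.5000) / (7) = 0.3810
  γ = (-6 - (-1)·1.1667 - (-2)·-0.7143) / (4) = -1.5655

(2.0476, 0.3810, -1.5655)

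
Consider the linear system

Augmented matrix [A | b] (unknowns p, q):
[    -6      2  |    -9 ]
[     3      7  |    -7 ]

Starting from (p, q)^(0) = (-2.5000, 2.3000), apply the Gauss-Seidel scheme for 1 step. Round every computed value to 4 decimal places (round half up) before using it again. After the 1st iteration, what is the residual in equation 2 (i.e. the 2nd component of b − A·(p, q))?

-0.0003

Iteration 1:
  p = (-9 - (2)·2.3000) / (-6) = 2.2667
  q = (-7 - (3)·2.2667) / (7) = -1.9714
Residual b − A·x = (8.5430, -0.0003)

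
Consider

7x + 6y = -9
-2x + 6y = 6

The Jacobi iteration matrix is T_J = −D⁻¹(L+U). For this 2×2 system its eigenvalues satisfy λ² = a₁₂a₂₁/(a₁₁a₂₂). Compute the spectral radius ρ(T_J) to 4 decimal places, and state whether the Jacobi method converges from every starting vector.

0.5345

a₁₂a₂₁/(a₁₁a₂₂) = (6)·(-2) / ((7)·(6)) = -0.285714
ρ = √|-0.285714| = √0.285714 = 0.5345
ρ < 1, so Jacobi converges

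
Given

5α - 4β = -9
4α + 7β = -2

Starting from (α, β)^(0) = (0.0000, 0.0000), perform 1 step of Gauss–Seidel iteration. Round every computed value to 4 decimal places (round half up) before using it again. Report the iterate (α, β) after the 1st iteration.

(-1.8000, 0.7429)

Iteration 1:
  α = (-9 - (-4)·0.0000) / (5) = -1.8000
  β = (-2 - (4)·-1.8000) / (7) = 0.7429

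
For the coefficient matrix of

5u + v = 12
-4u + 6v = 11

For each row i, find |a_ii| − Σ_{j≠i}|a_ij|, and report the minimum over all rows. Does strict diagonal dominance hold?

row 1: |5| − (1) = 4
row 2: |6| − (4) = 2
minimum over rows = 2 → strictly diagonally dominant (convergence guaranteed)

2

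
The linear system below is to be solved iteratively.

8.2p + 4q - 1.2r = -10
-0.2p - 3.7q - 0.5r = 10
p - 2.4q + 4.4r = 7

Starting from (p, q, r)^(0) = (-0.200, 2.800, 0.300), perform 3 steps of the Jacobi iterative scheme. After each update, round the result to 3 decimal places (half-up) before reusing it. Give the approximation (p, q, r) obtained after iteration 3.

(0.340, -2.825, -0.173)

Iteration 1:
  p = (-10 - (4)·2.800 - (-1.2)·0.300) / (8.2) = -2.541
  q = (10 - (-0.2)·-0.200 - (-0.5)·0.300) / (-3.7) = -2.732
  r = (7 - (1)·-0.200 - (-2.4)·2.800) / (4.4) = 3.164
Iteration 2:
  p = (-10 - (4)·-2.732 - (-1.2)·3.164) / (8.2) = 0.576
  q = (10 - (-0.2)·-2.541 - (-0.5)·3.164) / (-3.7) = -2.993
  r = (7 - (1)·-2.541 - (-2.4)·-2.732) / (4.4) = 0.678
Iteration 3:
  p = (-10 - (4)·-2.993 - (-1.2)·0.678) / (8.2) = 0.340
  q = (10 - (-0.2)·0.576 - (-0.5)·0.678) / (-3.7) = -2.825
  r = (7 - (1)·0.576 - (-2.4)·-2.993) / (4.4) = -0.173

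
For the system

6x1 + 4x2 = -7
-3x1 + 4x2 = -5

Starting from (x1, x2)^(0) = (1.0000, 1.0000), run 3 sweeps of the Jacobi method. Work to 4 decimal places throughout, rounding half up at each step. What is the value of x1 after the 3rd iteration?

Iteration 1:
  x1 = (-7 - (4)·1.0000) / (6) = -1.8333
  x2 = (-5 - (-3)·1.0000) / (4) = -0.5000
Iteration 2:
  x1 = (-7 - (4)·-0.5000) / (6) = -0.8333
  x2 = (-5 - (-3)·-1.8333) / (4) = -2.6250
Iteration 3:
  x1 = (-7 - (4)·-2.6250) / (6) = 0.5833
  x2 = (-5 - (-3)·-0.8333) / (4) = -1.8750

0.5833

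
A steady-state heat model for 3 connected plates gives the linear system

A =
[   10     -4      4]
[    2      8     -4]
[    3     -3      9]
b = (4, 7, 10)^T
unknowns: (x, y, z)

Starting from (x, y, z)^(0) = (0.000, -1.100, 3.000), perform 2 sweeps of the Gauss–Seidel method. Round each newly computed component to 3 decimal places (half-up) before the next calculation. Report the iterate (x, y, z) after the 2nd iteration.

(0.506, 1.958, 1.595)

Iteration 1:
  x = (4 - (-4)·-1.100 - (4)·3.000) / (10) = -1.240
  y = (7 - (2)·-1.240 - (-4)·3.000) / (8) = 2.685
  z = (10 - (3)·-1.240 - (-3)·2.685) / (9) = 2.419
Iteration 2:
  x = (4 - (-4)·2.685 - (4)·2.419) / (10) = 0.506
  y = (7 - (2)·0.506 - (-4)·2.419) / (8) = 1.958
  z = (10 - (3)·0.506 - (-3)·1.958) / (9) = 1.595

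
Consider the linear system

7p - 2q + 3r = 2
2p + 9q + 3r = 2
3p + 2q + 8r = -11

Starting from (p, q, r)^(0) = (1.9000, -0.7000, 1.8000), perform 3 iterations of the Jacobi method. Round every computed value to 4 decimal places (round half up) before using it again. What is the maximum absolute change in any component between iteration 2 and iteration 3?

1.0389

Iteration 1:
  p = (2 - (-2)·-0.7000 - (3)·1.8000) / (7) = -0.6857
  q = (2 - (2)·1.9000 - (3)·1.8000) / (9) = -0.8000
  r = (-11 - (3)·1.9000 - (2)·-0.7000) / (8) = -1.9125
Iteration 2:
  p = (2 - (-2)·-0.8000 - (3)·-1.9125) / (7) = 0.8768
  q = (2 - (2)·-0.6857 - (3)·-1.9125) / (9) = 1.0121
  r = (-11 - (3)·-0.6857 - (2)·-0.8000) / (8) = -0.9179
Iteration 3:
  p = (2 - (-2)·1.0121 - (3)·-0.9179) / (7) = 0.9683
  q = (2 - (2)·0.8768 - (3)·-0.9179) / (9) = 0.3333
  r = (-11 - (3)·0.8768 - (2)·1.0121) / (8) = -1.9568
Change: (0.0915, -0.6788, -1.0389) → max |·| = 1.0389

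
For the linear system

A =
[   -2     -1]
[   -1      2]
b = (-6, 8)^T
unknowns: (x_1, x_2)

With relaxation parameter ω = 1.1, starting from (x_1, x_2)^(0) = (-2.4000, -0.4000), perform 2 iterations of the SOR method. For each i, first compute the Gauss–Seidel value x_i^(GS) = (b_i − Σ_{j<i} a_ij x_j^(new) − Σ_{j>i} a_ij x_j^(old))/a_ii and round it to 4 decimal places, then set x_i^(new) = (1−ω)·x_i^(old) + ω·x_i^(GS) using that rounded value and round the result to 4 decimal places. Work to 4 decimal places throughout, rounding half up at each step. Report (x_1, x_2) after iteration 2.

Iteration 1:
  x_1: GS value = (-6 - (-1)·-0.4000) / (-2) = 3.2000;  x_1 ← (1−ω)·-2.4000 + ω·3.2000 = 3.7600
  x_2: GS value = (8 - (-1)·3.7600) / (2) = 5.8800;  x_2 ← (1−ω)·-0.4000 + ω·5.8800 = 6.5080
Iteration 2:
  x_1: GS value = (-6 - (-1)·6.5080) / (-2) = -0.2540;  x_1 ← (1−ω)·3.7600 + ω·-0.2540 = -0.6554
  x_2: GS value = (8 - (-1)·-0.6554) / (2) = 3.6723;  x_2 ← (1−ω)·6.5080 + ω·3.6723 = 3.3887

(-0.6554, 3.3887)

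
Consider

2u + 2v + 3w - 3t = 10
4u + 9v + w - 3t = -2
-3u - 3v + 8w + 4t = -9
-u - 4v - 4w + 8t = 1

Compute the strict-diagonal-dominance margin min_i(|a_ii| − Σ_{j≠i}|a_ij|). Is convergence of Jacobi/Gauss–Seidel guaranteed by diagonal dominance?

row 1: |2| − (2+3+3) = -6
row 2: |9| − (4+1+3) = 1
row 3: |8| − (3+3+4) = -2
row 4: |8| − (1+4+4) = -1
minimum over rows = -6 → not strictly diagonally dominant

-6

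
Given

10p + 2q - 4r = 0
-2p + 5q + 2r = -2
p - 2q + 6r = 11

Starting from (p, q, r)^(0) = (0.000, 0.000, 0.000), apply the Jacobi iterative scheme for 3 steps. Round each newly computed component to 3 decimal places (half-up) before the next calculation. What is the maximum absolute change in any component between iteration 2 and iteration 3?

0.380

Iteration 1:
  p = (0 - (2)·0.000 - (-4)·0.000) / (10) = 0.000
  q = (-2 - (-2)·0.000 - (2)·0.000) / (5) = -0.400
  r = (11 - (1)·0.000 - (-2)·0.000) / (6) = 1.833
Iteration 2:
  p = (0 - (2)·-0.400 - (-4)·1.833) / (10) = 0.813
  q = (-2 - (-2)·0.000 - (2)·1.833) / (5) = -1.133
  r = (11 - (1)·0.000 - (-2)·-0.400) / (6) = 1.700
Iteration 3:
  p = (0 - (2)·-1.133 - (-4)·1.700) / (10) = 0.907
  q = (-2 - (-2)·0.813 - (2)·1.700) / (5) = -0.755
  r = (11 - (1)·0.813 - (-2)·-1.133) / (6) = 1.320
Change: (0.094, 0.378, -0.380) → max |·| = 0.380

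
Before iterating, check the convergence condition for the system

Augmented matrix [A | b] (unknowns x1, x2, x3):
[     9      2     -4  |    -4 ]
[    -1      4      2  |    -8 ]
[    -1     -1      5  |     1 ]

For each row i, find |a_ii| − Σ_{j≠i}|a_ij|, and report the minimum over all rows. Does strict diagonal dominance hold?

row 1: |9| − (2+4) = 3
row 2: |4| − (1+2) = 1
row 3: |5| − (1+1) = 3
minimum over rows = 1 → strictly diagonally dominant (convergence guaranteed)

1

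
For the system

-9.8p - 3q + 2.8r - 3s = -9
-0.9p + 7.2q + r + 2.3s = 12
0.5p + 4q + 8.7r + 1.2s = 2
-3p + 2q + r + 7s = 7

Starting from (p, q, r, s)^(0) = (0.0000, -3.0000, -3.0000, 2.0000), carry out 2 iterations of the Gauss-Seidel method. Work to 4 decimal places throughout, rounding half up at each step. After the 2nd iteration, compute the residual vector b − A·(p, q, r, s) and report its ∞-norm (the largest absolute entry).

1.0301

Iteration 1:
  p = (-9 - (-3)·-3.0000 - (2.8)·-3.0000 - (-3)·2.0000) / (-9.8) = 0.3673
  q = (12 - (-0.9)·0.3673 - (1)·-3.0000 - (2.3)·2.0000) / (7.2) = 1.4904
  r = (2 - (0.5)·0.3673 - (4)·1.4904 - (1.2)·2.0000) / (8.7) = -0.7523
  s = (7 - (-3)·0.3673 - (2)·1.4904 - (1)·-0.7523) / (7) = 0.8391
Iteration 2:
  p = (-9 - (-3)·1.4904 - (2.8)·-0.7523 - (-3)·0.8391) / (-9.8) = -0.0097
  q = (12 - (-0.9)·-0.0097 - (1)·-0.7523 - (2.3)·0.8391) / (7.2) = 1.5019
  r = (2 - (0.5)·-0.0097 - (4)·1.5019 - (1.2)·0.8391) / (8.7) = -0.5758
  s = (7 - (-3)·-0.0097 - (2)·1.5019 - (1)·-0.5758) / (7) = 0.6490
Residual b − A·x = (-1.0301, 0.2607, 0.2279, -0.0001); ∞-norm = 1.0301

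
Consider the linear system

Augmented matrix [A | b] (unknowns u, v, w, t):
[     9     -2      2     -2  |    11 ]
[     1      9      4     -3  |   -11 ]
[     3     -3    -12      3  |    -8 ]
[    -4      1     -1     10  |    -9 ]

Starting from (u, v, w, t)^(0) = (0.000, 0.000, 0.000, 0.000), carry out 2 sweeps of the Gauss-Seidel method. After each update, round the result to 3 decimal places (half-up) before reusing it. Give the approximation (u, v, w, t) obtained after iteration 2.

Iteration 1:
  u = (11 - (-2)·0.000 - (2)·0.000 - (-2)·0.000) / (9) = 1.222
  v = (-11 - (1)·1.222 - (4)·0.000 - (-3)·0.000) / (9) = -1.358
  w = (-8 - (3)·1.222 - (-3)·-1.358 - (3)·0.000) / (-12) = 1.312
  t = (-9 - (-4)·1.222 - (1)·-1.358 - (-1)·1.312) / (10) = -0.144
Iteration 2:
  u = (11 - (-2)·-1.358 - (2)·1.312 - (-2)·-0.144) / (9) = 0.597
  v = (-11 - (1)·0.597 - (4)·1.312 - (-3)·-0.144) / (9) = -1.920
  w = (-8 - (3)·0.597 - (-3)·-1.920 - (3)·-0.144) / (-12) = 1.260
  t = (-9 - (-4)·0.597 - (1)·-1.920 - (-1)·1.260) / (10) = -0.343

(0.597, -1.920, 1.260, -0.343)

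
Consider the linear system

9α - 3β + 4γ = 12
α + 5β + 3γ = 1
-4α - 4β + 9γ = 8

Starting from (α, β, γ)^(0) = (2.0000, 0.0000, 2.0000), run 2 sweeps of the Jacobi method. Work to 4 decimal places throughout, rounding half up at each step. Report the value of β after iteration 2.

Iteration 1:
  α = (12 - (-3)·0.0000 - (4)·2.0000) / (9) = 0.4444
  β = (1 - (1)·2.0000 - (3)·2.0000) / (5) = -1.4000
  γ = (8 - (-4)·2.0000 - (-4)·0.0000) / (9) = 1.7778
Iteration 2:
  α = (12 - (-3)·-1.4000 - (4)·1.7778) / (9) = 0.0765
  β = (1 - (1)·0.4444 - (3)·1.7778) / (5) = -0.9556
  γ = (8 - (-4)·0.4444 - (-4)·-1.4000) / (9) = 0.4642

-0.9556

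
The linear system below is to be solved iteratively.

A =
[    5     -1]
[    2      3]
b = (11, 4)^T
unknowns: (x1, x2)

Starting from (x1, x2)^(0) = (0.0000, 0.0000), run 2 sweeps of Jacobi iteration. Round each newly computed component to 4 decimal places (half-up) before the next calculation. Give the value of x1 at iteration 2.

Iteration 1:
  x1 = (11 - (-1)·0.0000) / (5) = 2.2000
  x2 = (4 - (2)·0.0000) / (3) = 1.3333
Iteration 2:
  x1 = (11 - (-1)·1.3333) / (5) = 2.4667
  x2 = (4 - (2)·2.2000) / (3) = -0.1333

2.4667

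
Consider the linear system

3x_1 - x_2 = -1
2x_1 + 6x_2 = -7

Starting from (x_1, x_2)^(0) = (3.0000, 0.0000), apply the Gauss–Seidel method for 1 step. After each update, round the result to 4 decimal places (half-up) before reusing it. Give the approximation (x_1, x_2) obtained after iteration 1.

(-0.3333, -1.0556)

Iteration 1:
  x_1 = (-1 - (-1)·0.0000) / (3) = -0.3333
  x_2 = (-7 - (2)·-0.3333) / (6) = -1.0556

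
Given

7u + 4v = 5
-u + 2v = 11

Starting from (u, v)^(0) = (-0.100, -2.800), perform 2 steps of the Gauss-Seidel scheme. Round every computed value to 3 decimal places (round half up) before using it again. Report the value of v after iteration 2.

Iteration 1:
  u = (5 - (4)·-2.800) / (7) = 2.314
  v = (11 - (-1)·2.314) / (2) = 6.657
Iteration 2:
  u = (5 - (4)·6.657) / (7) = -3.090
  v = (11 - (-1)·-3.090) / (2) = 3.955

3.955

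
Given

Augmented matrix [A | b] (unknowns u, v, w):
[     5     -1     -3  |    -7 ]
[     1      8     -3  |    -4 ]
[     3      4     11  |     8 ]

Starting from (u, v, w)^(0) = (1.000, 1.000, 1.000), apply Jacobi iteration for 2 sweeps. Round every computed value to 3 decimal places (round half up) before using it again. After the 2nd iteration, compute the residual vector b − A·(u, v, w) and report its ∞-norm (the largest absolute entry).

3.469

Iteration 1:
  u = (-7 - (-1)·1.000 - (-3)·1.000) / (5) = -0.600
  v = (-4 - (1)·1.000 - (-3)·1.000) / (8) = -0.250
  w = (8 - (3)·1.000 - (4)·1.000) / (11) = 0.091
Iteration 2:
  u = (-7 - (-1)·-0.250 - (-3)·0.091) / (5) = -1.395
  v = (-4 - (1)·-0.600 - (-3)·0.091) / (8) = -0.391
  w = (8 - (3)·-0.600 - (4)·-0.250) / (11) = 0.982
Residual b − A·x = (2.530, 3.469, 2.947); ∞-norm = 3.469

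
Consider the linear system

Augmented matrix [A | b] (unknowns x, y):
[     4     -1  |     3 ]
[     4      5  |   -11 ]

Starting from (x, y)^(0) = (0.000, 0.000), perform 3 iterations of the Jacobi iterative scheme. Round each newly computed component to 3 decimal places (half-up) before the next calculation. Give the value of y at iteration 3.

Iteration 1:
  x = (3 - (-1)·0.000) / (4) = 0.750
  y = (-11 - (4)·0.000) / (5) = -2.200
Iteration 2:
  x = (3 - (-1)·-2.200) / (4) = 0.200
  y = (-11 - (4)·0.750) / (5) = -2.800
Iteration 3:
  x = (3 - (-1)·-2.800) / (4) = 0.050
  y = (-11 - (4)·0.200) / (5) = -2.360

-2.360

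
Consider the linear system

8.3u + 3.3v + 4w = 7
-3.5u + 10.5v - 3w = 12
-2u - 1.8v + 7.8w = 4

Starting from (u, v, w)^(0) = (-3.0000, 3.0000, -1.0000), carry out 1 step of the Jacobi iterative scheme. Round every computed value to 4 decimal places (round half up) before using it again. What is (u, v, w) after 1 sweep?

Iteration 1:
  u = (7 - (3.3)·3.0000 - (4)·-1.0000) / (8.3) = 0.1325
  v = (12 - (-3.5)·-3.0000 - (-3)·-1.0000) / (10.5) = -0.1429
  w = (4 - (-2)·-3.0000 - (-1.8)·3.0000) / (7.8) = 0.4359

(0.1325, -0.1429, 0.4359)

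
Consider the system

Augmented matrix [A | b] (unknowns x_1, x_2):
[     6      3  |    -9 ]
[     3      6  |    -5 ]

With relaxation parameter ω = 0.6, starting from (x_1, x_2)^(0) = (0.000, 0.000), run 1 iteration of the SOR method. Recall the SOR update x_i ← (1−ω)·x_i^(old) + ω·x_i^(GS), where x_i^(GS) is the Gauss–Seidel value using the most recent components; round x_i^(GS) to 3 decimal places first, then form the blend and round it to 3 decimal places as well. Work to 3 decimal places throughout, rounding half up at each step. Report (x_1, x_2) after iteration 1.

Iteration 1:
  x_1: GS value = (-9 - (3)·0.000) / (6) = -1.500;  x_1 ← (1−ω)·0.000 + ω·-1.500 = -0.900
  x_2: GS value = (-5 - (3)·-0.900) / (6) = -0.383;  x_2 ← (1−ω)·0.000 + ω·-0.383 = -0.230

(-0.900, -0.230)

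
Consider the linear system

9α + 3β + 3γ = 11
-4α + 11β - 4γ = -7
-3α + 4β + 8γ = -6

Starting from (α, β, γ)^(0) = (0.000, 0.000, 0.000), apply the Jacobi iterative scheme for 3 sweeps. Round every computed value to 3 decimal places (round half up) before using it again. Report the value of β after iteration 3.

Iteration 1:
  α = (11 - (3)·0.000 - (3)·0.000) / (9) = 1.222
  β = (-7 - (-4)·0.000 - (-4)·0.000) / (11) = -0.636
  γ = (-6 - (-3)·0.000 - (4)·0.000) / (8) = -0.750
Iteration 2:
  α = (11 - (3)·-0.636 - (3)·-0.750) / (9) = 1.684
  β = (-7 - (-4)·1.222 - (-4)·-0.750) / (11) = -0.465
  γ = (-6 - (-3)·1.222 - (4)·-0.636) / (8) = 0.026
Iteration 3:
  α = (11 - (3)·-0.465 - (3)·0.026) / (9) = 1.369
  β = (-7 - (-4)·1.684 - (-4)·0.026) / (11) = -0.015
  γ = (-6 - (-3)·1.684 - (4)·-0.465) / (8) = 0.114

-0.015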